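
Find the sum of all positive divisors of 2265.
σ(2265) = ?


Divisors of 2265: 1, 3, 5, 15, 151, 453, 755, 2265
Sum = 1 + 3 + 5 + 15 + 151 + 453 + 755 + 2265 = 3648

σ(2265) = 3648


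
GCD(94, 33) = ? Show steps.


94 = 2 * 33 + 28
33 = 1 * 28 + 5
28 = 5 * 5 + 3
5 = 1 * 3 + 2
3 = 1 * 2 + 1
2 = 2 * 1 + 0
GCD = 1


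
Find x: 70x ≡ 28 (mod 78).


GCD(70, 78) = 2 divides 28
Divide: 35x ≡ 14 (mod 39)
x ≡ 16 (mod 39)


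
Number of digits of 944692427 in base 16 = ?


944692427 in base 16 = 384EDCCB
Number of digits = 8

8 digits (base 16)


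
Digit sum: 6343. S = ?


6 + 3 + 4 + 3 = 16


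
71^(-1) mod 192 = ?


Use the extended Euclidean algorithm on (192, 71); each row r = 192*s + 71*t:
r=192, s=1, t=0
r=71, s=0, t=1
q=2: r=50, s=1, t=-2   [192*(1) + 71*(-2) = 50]
q=1: r=21, s=-1, t=3   [192*(-1) + 71*(3) = 21]
q=2: r=8, s=3, t=-8   [192*(3) + 71*(-8) = 8]
q=2: r=5, s=-7, t=19   [192*(-7) + 71*(19) = 5]
q=1: r=3, s=10, t=-27   [192*(10) + 71*(-27) = 3]
q=1: r=2, s=-17, t=46   [192*(-17) + 71*(46) = 2]
q=1: r=1, s=27, t=-73   [192*(27) + 71*(-73) = 1]
q=2: r=0, s=-71, t=192   [192*(-71) + 71*(192) = 0]
GCD = 1 with t = -73, so 71*(-73) ≡ 1 (mod 192)
Inverse = -73 mod 192 = 119
Check: 71 * 119 = 8449 ≡ 1 (mod 192)

71^(-1) ≡ 119 (mod 192)


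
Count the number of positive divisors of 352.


352 = 2^5 × 11^1
d(352) = (5+1) × (1+1) = 12

12 divisors


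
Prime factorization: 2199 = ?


2199 / 3 = 733
733 / 733 = 1
2199 = 3 × 733


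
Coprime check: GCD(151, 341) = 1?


Euclidean algorithm:
341 = 2 * 151 + 39
151 = 3 * 39 + 34
39 = 1 * 34 + 5
34 = 6 * 5 + 4
5 = 1 * 4 + 1
4 = 4 * 1 + 0
GCD(151, 341) = 1

Yes, coprime (GCD = 1)


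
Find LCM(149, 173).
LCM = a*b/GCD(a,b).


GCD(149, 173) = 1
LCM = 149*173/1 = 25777/1 = 25777

LCM = 25777


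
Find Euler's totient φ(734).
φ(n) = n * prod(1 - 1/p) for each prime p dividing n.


734 = 2 × 367
Prime factors: 2, 367
φ(734) = 734 × (1-1/2) × (1-1/367)
= 734 × 1/2 × 366/367 = 366

φ(734) = 366


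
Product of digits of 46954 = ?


4 × 6 × 9 × 5 × 4 = 4320


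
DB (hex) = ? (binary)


DB (base 16) = 219 (decimal)
219 (decimal) = 11011011 (base 2)


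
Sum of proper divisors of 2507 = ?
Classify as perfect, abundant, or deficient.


Proper divisors: 1, 23, 109
Sum = 1 + 23 + 109 = 133
133 < 2507 → deficient

s(2507) = 133 (deficient)


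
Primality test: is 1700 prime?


1700 / 2 = 850 (exact division)
1700 is NOT prime.

No, 1700 is not prime


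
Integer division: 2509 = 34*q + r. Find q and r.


2509 = 34 * 73 + 27
Check: 2482 + 27 = 2509

q = 73, r = 27


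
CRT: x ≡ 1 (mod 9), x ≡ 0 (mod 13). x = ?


M = 9*13 = 117
M1 = M/9 = 13, M2 = M/13 = 9
M1^(-1) mod 9 = 7, M2^(-1) mod 13 = 3
x = 1*13*7 + 0*9*3 = 91
91 mod 117 = 91
Check: 91 mod 9 = 1 ✓, 91 mod 13 = 0 ✓

x ≡ 91 (mod 117)


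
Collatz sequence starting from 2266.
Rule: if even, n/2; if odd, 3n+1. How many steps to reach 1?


2266 → 1133 → 3400 → 1700 → 850 → 425 → 1276 → 638 → 319 → 958 → 479 → 1438 → 719 → 2158 → 1079 → 3238 → 1619 → 4858 → 2429 → 7288 → 3644 → 1822 → 911 → 2734 → 1367 → 4102 → 2051 → 6154 → 3077 → 9232 → 4616 → 2308 → 1154 → 577 → 1732 → 866 → 433 → 1300 → 650 → 325 → 976 → 488 → 244 → 122 → 61 → 184 → 92 → 46 → 23 → 70 → 35 → 106 → 53 → 160 → 80 → 40 → 20 → 10 → 5 → 16 → 8 → 4 → 2 → 1
Total steps = 63

63 steps


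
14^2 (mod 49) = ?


14^1 mod 49 = 14
14^2 mod 49 = 0


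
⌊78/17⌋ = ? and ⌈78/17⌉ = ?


78/17 = 4.5882
floor = 4
ceil = 5

floor = 4, ceil = 5


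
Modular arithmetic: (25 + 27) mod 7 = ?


25 + 27 = 52
52 mod 7 = 3


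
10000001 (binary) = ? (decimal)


10000001 (base 2) = 129 (decimal)
129 (decimal) = 129 (base 10)


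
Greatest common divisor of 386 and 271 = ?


386 = 1 * 271 + 115
271 = 2 * 115 + 41
115 = 2 * 41 + 33
41 = 1 * 33 + 8
33 = 4 * 8 + 1
8 = 8 * 1 + 0
GCD = 1


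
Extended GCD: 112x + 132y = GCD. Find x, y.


Tabular extended Euclidean (each row: r = 112*s + 132*t):
r=112, s=1, t=0
r=132, s=0, t=1
q=0: r=112, s=1, t=0   [112*(1) + 132*(0) = 112]
q=1: r=20, s=-1, t=1   [112*(-1) + 132*(1) = 20]
q=5: r=12, s=6, t=-5   [112*(6) + 132*(-5) = 12]
q=1: r=8, s=-7, t=6   [112*(-7) + 132*(6) = 8]
q=1: r=4, s=13, t=-11   [112*(13) + 132*(-11) = 4]
q=2: r=0, s=-33, t=28   [112*(-33) + 132*(28) = 0]
GCD = 4; from the row with r=4: x=13, y=-11
Check: 112*(13) + 132*(-11) = 1456 - 1452 = 4

GCD = 4, x = 13, y = -11


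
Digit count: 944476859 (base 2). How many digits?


944476859 in base 2 = 111000010010111001001010111011
Number of digits = 30

30 digits (base 2)


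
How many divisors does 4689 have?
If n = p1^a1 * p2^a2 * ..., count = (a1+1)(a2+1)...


4689 = 3^2 × 521^1
d(4689) = (2+1) × (1+1) = 6

6 divisors


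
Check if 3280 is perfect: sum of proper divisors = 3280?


Proper divisors of 3280: 1, 2, 4, 5, 8, 10, 16, 20, 40, 41, 80, 82, 164, 205, 328, 410, 656, 820, 1640
Sum = 1 + 2 + 4 + 5 + 8 + 10 + 16 + 20 + 40 + 41 + 80 + 82 + 164 + 205 + 328 + 410 + 656 + 820 + 1640 = 4532

No, 3280 is not perfect (4532 ≠ 3280)


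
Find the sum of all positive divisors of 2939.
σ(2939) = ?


Divisors of 2939: 1, 2939
Sum = 1 + 2939 = 2940

σ(2939) = 2940


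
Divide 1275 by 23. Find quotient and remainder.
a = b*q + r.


1275 = 23 * 55 + 10
Check: 1265 + 10 = 1275

q = 55, r = 10


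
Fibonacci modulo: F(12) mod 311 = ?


F(k) mod 311 for k=1..12:
1, 1, 2, 3, 5, 8, 13, 21, 34, 55, 89, 144
F(12) mod 311 = 144


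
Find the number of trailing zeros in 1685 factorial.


floor(1685/5) = 337
floor(1685/25) = 67
floor(1685/125) = 13
floor(1685/625) = 2
Total = 419

419 trailing zeros


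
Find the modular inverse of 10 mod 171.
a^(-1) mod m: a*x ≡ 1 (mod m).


Use the extended Euclidean algorithm on (171, 10); each row r = 171*s + 10*t:
r=171, s=1, t=0
r=10, s=0, t=1
q=17: r=1, s=1, t=-17   [171*(1) + 10*(-17) = 1]
q=10: r=0, s=-10, t=171   [171*(-10) + 10*(171) = 0]
GCD = 1 with t = -17, so 10*(-17) ≡ 1 (mod 171)
Inverse = -17 mod 171 = 154
Check: 10 * 154 = 1540 ≡ 1 (mod 171)

10^(-1) ≡ 154 (mod 171)


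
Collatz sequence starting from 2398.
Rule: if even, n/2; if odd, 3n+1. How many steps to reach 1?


2398 → 1199 → 3598 → 1799 → 5398 → 2699 → 8098 → 4049 → 12148 → 6074 → 3037 → 9112 → 4556 → 2278 → 1139 → 3418 → 1709 → 5128 → 2564 → 1282 → 641 → 1924 → 962 → 481 → 1444 → 722 → 361 → 1084 → 542 → 271 → 814 → 407 → 1222 → 611 → 1834 → 917 → 2752 → 1376 → 688 → 344 → 172 → 86 → 43 → 130 → 65 → 196 → 98 → 49 → 148 → 74 → 37 → 112 → 56 → 28 → 14 → 7 → 22 → 11 → 34 → 17 → 52 → 26 → 13 → 40 → 20 → 10 → 5 → 16 → 8 → 4 → 2 → 1
Total steps = 71

71 steps


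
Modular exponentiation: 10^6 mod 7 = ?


10^1 mod 7 = 3
10^2 mod 7 = 2
10^3 mod 7 = 6
10^4 mod 7 = 4
10^5 mod 7 = 5
10^6 mod 7 = 1


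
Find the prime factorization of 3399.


3399 / 3 = 1133
1133 / 11 = 103
103 / 103 = 1
3399 = 3 × 11 × 103


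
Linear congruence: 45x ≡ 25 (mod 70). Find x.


GCD(45, 70) = 5 divides 25
Divide: 9x ≡ 5 (mod 14)
x ≡ 13 (mod 14)


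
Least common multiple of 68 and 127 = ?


GCD(68, 127) = 1
LCM = 68*127/1 = 8636/1 = 8636

LCM = 8636


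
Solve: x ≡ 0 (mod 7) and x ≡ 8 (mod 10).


M = 7*10 = 70
M1 = M/7 = 10, M2 = M/10 = 7
M1^(-1) mod 7 = 5, M2^(-1) mod 10 = 3
x = 0*10*5 + 8*7*3 = 168
168 mod 70 = 28
Check: 28 mod 7 = 0 ✓, 28 mod 10 = 8 ✓

x ≡ 28 (mod 70)


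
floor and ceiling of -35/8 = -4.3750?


-35/8 = -4.3750
floor = -5
ceil = -4

floor = -5, ceil = -4


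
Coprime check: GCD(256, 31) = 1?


Euclidean algorithm:
256 = 8 * 31 + 8
31 = 3 * 8 + 7
8 = 1 * 7 + 1
7 = 7 * 1 + 0
GCD(256, 31) = 1

Yes, coprime (GCD = 1)


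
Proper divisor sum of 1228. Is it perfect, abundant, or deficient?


Proper divisors: 1, 2, 4, 307, 614
Sum = 1 + 2 + 4 + 307 + 614 = 928
928 < 1228 → deficient

s(1228) = 928 (deficient)


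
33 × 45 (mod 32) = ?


33 × 45 = 1485
1485 mod 32 = 13


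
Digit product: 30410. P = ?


3 × 0 × 4 × 1 × 0 = 0


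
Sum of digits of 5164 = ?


5 + 1 + 6 + 4 = 16


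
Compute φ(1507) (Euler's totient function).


1507 = 11 × 137
Prime factors: 11, 137
φ(1507) = 1507 × (1-1/11) × (1-1/137)
= 1507 × 10/11 × 136/137 = 1360

φ(1507) = 1360


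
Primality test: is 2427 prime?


2427 / 3 = 809 (exact division)
2427 is NOT prime.

No, 2427 is not prime


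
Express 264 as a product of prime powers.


264 / 2 = 132
132 / 2 = 66
66 / 2 = 33
33 / 3 = 11
11 / 11 = 1
264 = 2^3 × 3 × 11


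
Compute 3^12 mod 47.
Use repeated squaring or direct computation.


3^1 mod 47 = 3
3^2 mod 47 = 9
3^3 mod 47 = 27
3^4 mod 47 = 34
3^5 mod 47 = 8
3^6 mod 47 = 24
3^7 mod 47 = 25
3^8 mod 47 = 28
3^9 mod 47 = 37
3^10 mod 47 = 17
3^11 mod 47 = 4
3^12 mod 47 = 12


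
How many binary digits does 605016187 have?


605016187 in base 2 = 100100000011111101000001111011
Number of digits = 30

30 digits (base 2)


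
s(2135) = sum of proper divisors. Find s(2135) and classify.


Proper divisors: 1, 5, 7, 35, 61, 305, 427
Sum = 1 + 5 + 7 + 35 + 61 + 305 + 427 = 841
841 < 2135 → deficient

s(2135) = 841 (deficient)


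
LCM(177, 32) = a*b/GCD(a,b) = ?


GCD(177, 32) = 1
LCM = 177*32/1 = 5664/1 = 5664

LCM = 5664


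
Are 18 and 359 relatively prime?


Euclidean algorithm:
359 = 19 * 18 + 17
18 = 1 * 17 + 1
17 = 17 * 1 + 0
GCD(18, 359) = 1

Yes, coprime (GCD = 1)


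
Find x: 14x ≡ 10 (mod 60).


GCD(14, 60) = 2 divides 10
Divide: 7x ≡ 5 (mod 30)
x ≡ 5 (mod 30)


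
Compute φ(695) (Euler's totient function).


695 = 5 × 139
Prime factors: 5, 139
φ(695) = 695 × (1-1/5) × (1-1/139)
= 695 × 4/5 × 138/139 = 552

φ(695) = 552


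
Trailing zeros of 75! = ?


floor(75/5) = 15
floor(75/25) = 3
Total = 18

18 trailing zeros


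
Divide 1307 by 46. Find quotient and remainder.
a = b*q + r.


1307 = 46 * 28 + 19
Check: 1288 + 19 = 1307

q = 28, r = 19


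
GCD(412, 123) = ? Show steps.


412 = 3 * 123 + 43
123 = 2 * 43 + 37
43 = 1 * 37 + 6
37 = 6 * 6 + 1
6 = 6 * 1 + 0
GCD = 1


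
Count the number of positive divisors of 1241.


1241 = 17^1 × 73^1
d(1241) = (1+1) × (1+1) = 4

4 divisors


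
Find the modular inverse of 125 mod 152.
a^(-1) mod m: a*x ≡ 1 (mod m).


Use the extended Euclidean algorithm on (152, 125); each row r = 152*s + 125*t:
r=152, s=1, t=0
r=125, s=0, t=1
q=1: r=27, s=1, t=-1   [152*(1) + 125*(-1) = 27]
q=4: r=17, s=-4, t=5   [152*(-4) + 125*(5) = 17]
q=1: r=10, s=5, t=-6   [152*(5) + 125*(-6) = 10]
q=1: r=7, s=-9, t=11   [152*(-9) + 125*(11) = 7]
q=1: r=3, s=14, t=-17   [152*(14) + 125*(-17) = 3]
q=2: r=1, s=-37, t=45   [152*(-37) + 125*(45) = 1]
q=3: r=0, s=125, t=-152   [152*(125) + 125*(-152) = 0]
GCD = 1 with t = 45, so 125*(45) ≡ 1 (mod 152)
Inverse = 45 mod 152 = 45
Check: 125 * 45 = 5625 ≡ 1 (mod 152)

125^(-1) ≡ 45 (mod 152)


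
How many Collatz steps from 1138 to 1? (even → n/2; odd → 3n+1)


1138 → 569 → 1708 → 854 → 427 → 1282 → 641 → 1924 → 962 → 481 → 1444 → 722 → 361 → 1084 → 542 → 271 → 814 → 407 → 1222 → 611 → 1834 → 917 → 2752 → 1376 → 688 → 344 → 172 → 86 → 43 → 130 → 65 → 196 → 98 → 49 → 148 → 74 → 37 → 112 → 56 → 28 → 14 → 7 → 22 → 11 → 34 → 17 → 52 → 26 → 13 → 40 → 20 → 10 → 5 → 16 → 8 → 4 → 2 → 1
Total steps = 57

57 steps


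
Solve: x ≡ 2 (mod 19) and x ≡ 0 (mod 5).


M = 19*5 = 95
M1 = M/19 = 5, M2 = M/5 = 19
M1^(-1) mod 19 = 4, M2^(-1) mod 5 = 4
x = 2*5*4 + 0*19*4 = 40
40 mod 95 = 40
Check: 40 mod 19 = 2 ✓, 40 mod 5 = 0 ✓

x ≡ 40 (mod 95)


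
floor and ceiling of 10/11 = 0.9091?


10/11 = 0.9091
floor = 0
ceil = 1

floor = 0, ceil = 1


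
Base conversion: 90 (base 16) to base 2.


90 (base 16) = 144 (decimal)
144 (decimal) = 10010000 (base 2)


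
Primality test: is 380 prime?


380 / 2 = 190 (exact division)
380 is NOT prime.

No, 380 is not prime


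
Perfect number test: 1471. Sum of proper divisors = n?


Proper divisors of 1471: 1
Sum = 1 = 1

No, 1471 is not perfect (1 ≠ 1471)


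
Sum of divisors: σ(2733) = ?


Divisors of 2733: 1, 3, 911, 2733
Sum = 1 + 3 + 911 + 2733 = 3648

σ(2733) = 3648


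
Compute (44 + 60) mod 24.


44 + 60 = 104
104 mod 24 = 8


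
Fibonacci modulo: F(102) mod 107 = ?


F(k) mod 107 for k=1..102:
1, 1, 2, 3, 5, 8, 13, 21, 34, 55, 89, 37, 19, 56, 75, 24, 99, 16, 8, 24, 32, 56, 88, 37, 18, 55, 73, 21, 94, 8, 102, 3, 105, 1, 106, 0, 106, 106, 105, 104, 102, 99, 94, 86, 73, 52, 18, 70, 88, 51, 32, 83, 8, 91, 99, 83, 75, 51, 19, 70, 89, 52, 34, 86, 13, 99, 5, 104, 2, 106, 1, 0, 1, 1, 2, 3, 5, 8, 13, 21, 34, 55, 89, 37, 19, 56, 75, 24, 99, 16, 8, 24, 32, 56, 88, 37, 18, 55, 73, 21, 94, 8
F(102) mod 107 = 8


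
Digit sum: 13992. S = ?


1 + 3 + 9 + 9 + 2 = 24


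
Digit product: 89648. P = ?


8 × 9 × 6 × 4 × 8 = 13824


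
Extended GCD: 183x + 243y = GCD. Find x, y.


Tabular extended Euclidean (each row: r = 183*s + 243*t):
r=183, s=1, t=0
r=243, s=0, t=1
q=0: r=183, s=1, t=0   [183*(1) + 243*(0) = 183]
q=1: r=60, s=-1, t=1   [183*(-1) + 243*(1) = 60]
q=3: r=3, s=4, t=-3   [183*(4) + 243*(-3) = 3]
q=20: r=0, s=-81, t=61   [183*(-81) + 243*(61) = 0]
GCD = 3; from the row with r=3: x=4, y=-3
Check: 183*(4) + 243*(-3) = 732 - 729 = 3

GCD = 3, x = 4, y = -3


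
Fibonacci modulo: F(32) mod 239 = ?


F(k) mod 239 for k=1..32:
1, 1, 2, 3, 5, 8, 13, 21, 34, 55, 89, 144, 233, 138, 132, 31, 163, 194, 118, 73, 191, 25, 216, 2, 218, 220, 199, 180, 140, 81, 221, 63
F(32) mod 239 = 63


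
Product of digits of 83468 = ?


8 × 3 × 4 × 6 × 8 = 4608


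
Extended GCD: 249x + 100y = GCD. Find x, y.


Tabular extended Euclidean (each row: r = 249*s + 100*t):
r=249, s=1, t=0
r=100, s=0, t=1
q=2: r=49, s=1, t=-2   [249*(1) + 100*(-2) = 49]
q=2: r=2, s=-2, t=5   [249*(-2) + 100*(5) = 2]
q=24: r=1, s=49, t=-122   [249*(49) + 100*(-122) = 1]
q=2: r=0, s=-100, t=249   [249*(-100) + 100*(249) = 0]
GCD = 1; from the row with r=1: x=49, y=-122
Check: 249*(49) + 100*(-122) = 12201 - 12200 = 1

GCD = 1, x = 49, y = -122


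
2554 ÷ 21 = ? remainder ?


2554 = 21 * 121 + 13
Check: 2541 + 13 = 2554

q = 121, r = 13


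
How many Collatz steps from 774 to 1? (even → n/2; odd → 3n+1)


774 → 387 → 1162 → 581 → 1744 → 872 → 436 → 218 → 109 → 328 → 164 → 82 → 41 → 124 → 62 → 31 → 94 → 47 → 142 → 71 → 214 → 107 → 322 → 161 → 484 → 242 → 121 → 364 → 182 → 91 → 274 → 137 → 412 → 206 → 103 → 310 → 155 → 466 → 233 → 700 → 350 → 175 → 526 → 263 → 790 → 395 → 1186 → 593 → 1780 → 890 → 445 → 1336 → 668 → 334 → 167 → 502 → 251 → 754 → 377 → 1132 → 566 → 283 → 850 → 425 → 1276 → 638 → 319 → 958 → 479 → 1438 → 719 → 2158 → 1079 → 3238 → 1619 → 4858 → 2429 → 7288 → 3644 → 1822 → 911 → 2734 → 1367 → 4102 → 2051 → 6154 → 3077 → 9232 → 4616 → 2308 → 1154 → 577 → 1732 → 866 → 433 → 1300 → 650 → 325 → 976 → 488 → 244 → 122 → 61 → 184 → 92 → 46 → 23 → 70 → 35 → 106 → 53 → 160 → 80 → 40 → 20 → 10 → 5 → 16 → 8 → 4 → 2 → 1
Total steps = 121

121 steps


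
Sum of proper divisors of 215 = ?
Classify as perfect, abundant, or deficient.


Proper divisors: 1, 5, 43
Sum = 1 + 5 + 43 = 49
49 < 215 → deficient

s(215) = 49 (deficient)


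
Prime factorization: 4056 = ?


4056 / 2 = 2028
2028 / 2 = 1014
1014 / 2 = 507
507 / 3 = 169
169 / 13 = 13
13 / 13 = 1
4056 = 2^3 × 3 × 13^2


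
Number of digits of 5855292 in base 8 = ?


5855292 in base 8 = 26254074
Number of digits = 8

8 digits (base 8)


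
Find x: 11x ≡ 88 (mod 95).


GCD(11, 95) = 1, unique solution
a^(-1) mod 95 = 26
x = 26 * 88 mod 95 = 8

x ≡ 8 (mod 95)


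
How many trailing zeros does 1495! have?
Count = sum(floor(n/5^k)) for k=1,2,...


floor(1495/5) = 299
floor(1495/25) = 59
floor(1495/125) = 11
floor(1495/625) = 2
Total = 371

371 trailing zeros


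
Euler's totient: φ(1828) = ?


1828 = 2^2 × 457
Prime factors: 2, 457
φ(1828) = 1828 × (1-1/2) × (1-1/457)
= 1828 × 1/2 × 456/457 = 912

φ(1828) = 912


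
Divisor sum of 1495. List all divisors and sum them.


Divisors of 1495: 1, 5, 13, 23, 65, 115, 299, 1495
Sum = 1 + 5 + 13 + 23 + 65 + 115 + 299 + 1495 = 2016

σ(1495) = 2016


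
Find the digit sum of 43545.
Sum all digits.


4 + 3 + 5 + 4 + 5 = 21


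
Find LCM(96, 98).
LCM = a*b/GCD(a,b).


GCD(96, 98) = 2
LCM = 96*98/2 = 9408/2 = 4704

LCM = 4704


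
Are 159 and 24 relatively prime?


Euclidean algorithm:
159 = 6 * 24 + 15
24 = 1 * 15 + 9
15 = 1 * 9 + 6
9 = 1 * 6 + 3
6 = 2 * 3 + 0
GCD(159, 24) = 3

No, not coprime (GCD = 3)


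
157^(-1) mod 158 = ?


Use the extended Euclidean algorithm on (158, 157); each row r = 158*s + 157*t:
r=158, s=1, t=0
r=157, s=0, t=1
q=1: r=1, s=1, t=-1   [158*(1) + 157*(-1) = 1]
q=157: r=0, s=-157, t=158   [158*(-157) + 157*(158) = 0]
GCD = 1 with t = -1, so 157*(-1) ≡ 1 (mod 158)
Inverse = -1 mod 158 = 157
Check: 157 * 157 = 24649 ≡ 1 (mod 158)

157^(-1) ≡ 157 (mod 158)


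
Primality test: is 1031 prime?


Check divisors up to sqrt(1031) = 32.1092
No divisors found.
1031 is prime.

Yes, 1031 is prime


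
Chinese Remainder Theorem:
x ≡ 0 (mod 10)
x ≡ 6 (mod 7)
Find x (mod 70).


M = 10*7 = 70
M1 = M/10 = 7, M2 = M/7 = 10
M1^(-1) mod 10 = 3, M2^(-1) mod 7 = 5
x = 0*7*3 + 6*10*5 = 300
300 mod 70 = 20
Check: 20 mod 10 = 0 ✓, 20 mod 7 = 6 ✓

x ≡ 20 (mod 70)


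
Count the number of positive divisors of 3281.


3281 = 17^1 × 193^1
d(3281) = (1+1) × (1+1) = 4

4 divisors


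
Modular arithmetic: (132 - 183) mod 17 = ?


132 - 183 = -51
-51 mod 17 = 0


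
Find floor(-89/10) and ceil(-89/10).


-89/10 = -8.9000
floor = -9
ceil = -8

floor = -9, ceil = -8


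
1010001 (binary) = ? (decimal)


1010001 (base 2) = 81 (decimal)
81 (decimal) = 81 (base 10)


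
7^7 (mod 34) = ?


7^1 mod 34 = 7
7^2 mod 34 = 15
7^3 mod 34 = 3
7^4 mod 34 = 21
7^5 mod 34 = 11
7^6 mod 34 = 9
7^7 mod 34 = 29


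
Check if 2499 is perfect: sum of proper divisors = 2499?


Proper divisors of 2499: 1, 3, 7, 17, 21, 49, 51, 119, 147, 357, 833
Sum = 1 + 3 + 7 + 17 + 21 + 49 + 51 + 119 + 147 + 357 + 833 = 1605

No, 2499 is not perfect (1605 ≠ 2499)


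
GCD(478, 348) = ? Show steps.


478 = 1 * 348 + 130
348 = 2 * 130 + 88
130 = 1 * 88 + 42
88 = 2 * 42 + 4
42 = 10 * 4 + 2
4 = 2 * 2 + 0
GCD = 2


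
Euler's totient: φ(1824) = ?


1824 = 2^5 × 3 × 19
Prime factors: 2, 3, 19
φ(1824) = 1824 × (1-1/2) × (1-1/3) × (1-1/19)
= 1824 × 1/2 × 2/3 × 18/19 = 576

φ(1824) = 576


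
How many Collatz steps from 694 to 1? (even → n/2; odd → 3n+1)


694 → 347 → 1042 → 521 → 1564 → 782 → 391 → 1174 → 587 → 1762 → 881 → 2644 → 1322 → 661 → 1984 → 992 → 496 → 248 → 124 → 62 → 31 → 94 → 47 → 142 → 71 → 214 → 107 → 322 → 161 → 484 → 242 → 121 → 364 → 182 → 91 → 274 → 137 → 412 → 206 → 103 → 310 → 155 → 466 → 233 → 700 → 350 → 175 → 526 → 263 → 790 → 395 → 1186 → 593 → 1780 → 890 → 445 → 1336 → 668 → 334 → 167 → 502 → 251 → 754 → 377 → 1132 → 566 → 283 → 850 → 425 → 1276 → 638 → 319 → 958 → 479 → 1438 → 719 → 2158 → 1079 → 3238 → 1619 → 4858 → 2429 → 7288 → 3644 → 1822 → 911 → 2734 → 1367 → 4102 → 2051 → 6154 → 3077 → 9232 → 4616 → 2308 → 1154 → 577 → 1732 → 866 → 433 → 1300 → 650 → 325 → 976 → 488 → 244 → 122 → 61 → 184 → 92 → 46 → 23 → 70 → 35 → 106 → 53 → 160 → 80 → 40 → 20 → 10 → 5 → 16 → 8 → 4 → 2 → 1
Total steps = 126

126 steps


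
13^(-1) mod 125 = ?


Use the extended Euclidean algorithm on (125, 13); each row r = 125*s + 13*t:
r=125, s=1, t=0
r=13, s=0, t=1
q=9: r=8, s=1, t=-9   [125*(1) + 13*(-9) = 8]
q=1: r=5, s=-1, t=10   [125*(-1) + 13*(10) = 5]
q=1: r=3, s=2, t=-19   [125*(2) + 13*(-19) = 3]
q=1: r=2, s=-3, t=29   [125*(-3) + 13*(29) = 2]
q=1: r=1, s=5, t=-48   [125*(5) + 13*(-48) = 1]
q=2: r=0, s=-13, t=125   [125*(-13) + 13*(125) = 0]
GCD = 1 with t = -48, so 13*(-48) ≡ 1 (mod 125)
Inverse = -48 mod 125 = 77
Check: 13 * 77 = 1001 ≡ 1 (mod 125)

13^(-1) ≡ 77 (mod 125)


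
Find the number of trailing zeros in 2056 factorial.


floor(2056/5) = 411
floor(2056/25) = 82
floor(2056/125) = 16
floor(2056/625) = 3
Total = 512

512 trailing zeros


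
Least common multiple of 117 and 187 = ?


GCD(117, 187) = 1
LCM = 117*187/1 = 21879/1 = 21879

LCM = 21879


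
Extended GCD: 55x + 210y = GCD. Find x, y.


Tabular extended Euclidean (each row: r = 55*s + 210*t):
r=55, s=1, t=0
r=210, s=0, t=1
q=0: r=55, s=1, t=0   [55*(1) + 210*(0) = 55]
q=3: r=45, s=-3, t=1   [55*(-3) + 210*(1) = 45]
q=1: r=10, s=4, t=-1   [55*(4) + 210*(-1) = 10]
q=4: r=5, s=-19, t=5   [55*(-19) + 210*(5) = 5]
q=2: r=0, s=42, t=-11   [55*(42) + 210*(-11) = 0]
GCD = 5; from the row with r=5: x=-19, y=5
Check: 55*(-19) + 210*(5) = -1045 + 1050 = 5

GCD = 5, x = -19, y = 5


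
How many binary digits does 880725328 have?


880725328 in base 2 = 110100011111101100110101010000
Number of digits = 30

30 digits (base 2)


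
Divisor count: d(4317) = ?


4317 = 3^1 × 1439^1
d(4317) = (1+1) × (1+1) = 4

4 divisors


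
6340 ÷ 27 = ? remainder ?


6340 = 27 * 234 + 22
Check: 6318 + 22 = 6340

q = 234, r = 22


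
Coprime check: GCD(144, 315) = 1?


Euclidean algorithm:
315 = 2 * 144 + 27
144 = 5 * 27 + 9
27 = 3 * 9 + 0
GCD(144, 315) = 9

No, not coprime (GCD = 9)


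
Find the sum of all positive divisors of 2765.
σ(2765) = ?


Divisors of 2765: 1, 5, 7, 35, 79, 395, 553, 2765
Sum = 1 + 5 + 7 + 35 + 79 + 395 + 553 + 2765 = 3840

σ(2765) = 3840


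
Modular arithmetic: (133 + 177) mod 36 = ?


133 + 177 = 310
310 mod 36 = 22


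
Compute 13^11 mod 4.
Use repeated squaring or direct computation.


13^1 mod 4 = 1
13^2 mod 4 = 1
13^3 mod 4 = 1
13^4 mod 4 = 1
13^5 mod 4 = 1
13^6 mod 4 = 1
13^7 mod 4 = 1
13^8 mod 4 = 1
13^9 mod 4 = 1
13^10 mod 4 = 1
13^11 mod 4 = 1


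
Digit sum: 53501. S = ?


5 + 3 + 5 + 0 + 1 = 14


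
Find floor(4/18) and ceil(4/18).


4/18 = 0.2222
floor = 0
ceil = 1

floor = 0, ceil = 1


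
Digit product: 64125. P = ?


6 × 4 × 1 × 2 × 5 = 240


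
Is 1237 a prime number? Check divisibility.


Check divisors up to sqrt(1237) = 35.1710
No divisors found.
1237 is prime.

Yes, 1237 is prime


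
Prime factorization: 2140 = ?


2140 / 2 = 1070
1070 / 2 = 535
535 / 5 = 107
107 / 107 = 1
2140 = 2^2 × 5 × 107


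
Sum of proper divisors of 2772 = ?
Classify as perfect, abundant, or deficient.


Proper divisors: 1, 2, 3, 4, 6, 7, 9, 11, 12, 14, 18, 21, 22, 28, 33, 36, 42, 44, 63, 66, 77, 84, 99, 126, 132, 154, 198, 231, 252, 308, 396, 462, 693, 924, 1386
Sum = 1 + 2 + 3 + 4 + 6 + 7 + 9 + 11 + 12 + 14 + 18 + 21 + 22 + 28 + 33 + 36 + 42 + 44 + 63 + 66 + 77 + 84 + 99 + 126 + 132 + 154 + 198 + 231 + 252 + 308 + 396 + 462 + 693 + 924 + 1386 = 5964
5964 > 2772 → abundant

s(2772) = 5964 (abundant)


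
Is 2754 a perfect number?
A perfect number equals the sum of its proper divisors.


Proper divisors of 2754: 1, 2, 3, 6, 9, 17, 18, 27, 34, 51, 54, 81, 102, 153, 162, 306, 459, 918, 1377
Sum = 1 + 2 + 3 + 6 + 9 + 17 + 18 + 27 + 34 + 51 + 54 + 81 + 102 + 153 + 162 + 306 + 459 + 918 + 1377 = 3780

No, 2754 is not perfect (3780 ≠ 2754)


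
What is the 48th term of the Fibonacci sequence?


Sequence: 1, 1, 2, 3, 5, 8, 13, 21, 34, 55, 89, 144, 233, 377, 610, 987, 1597, 2584, 4181, 6765, 10946, 17711, 28657, 46368, 75025, 121393, 196418, 317811, 514229, 832040, 1346269, 2178309, 3524578, 5702887, 9227465, 14930352, 24157817, 39088169, 63245986, 102334155, 165580141, 267914296, 433494437, 701408733, 1134903170, 1836311903, 2971215073, 4807526976
F(48) = 4807526976


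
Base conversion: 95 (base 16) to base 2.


95 (base 16) = 149 (decimal)
149 (decimal) = 10010101 (base 2)


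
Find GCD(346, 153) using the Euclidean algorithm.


346 = 2 * 153 + 40
153 = 3 * 40 + 33
40 = 1 * 33 + 7
33 = 4 * 7 + 5
7 = 1 * 5 + 2
5 = 2 * 2 + 1
2 = 2 * 1 + 0
GCD = 1


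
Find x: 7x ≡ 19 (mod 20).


GCD(7, 20) = 1, unique solution
a^(-1) mod 20 = 3
x = 3 * 19 mod 20 = 17

x ≡ 17 (mod 20)


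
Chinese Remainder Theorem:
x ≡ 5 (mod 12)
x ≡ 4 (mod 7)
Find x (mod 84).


M = 12*7 = 84
M1 = M/12 = 7, M2 = M/7 = 12
M1^(-1) mod 12 = 7, M2^(-1) mod 7 = 3
x = 5*7*7 + 4*12*3 = 389
389 mod 84 = 53
Check: 53 mod 12 = 5 ✓, 53 mod 7 = 4 ✓

x ≡ 53 (mod 84)


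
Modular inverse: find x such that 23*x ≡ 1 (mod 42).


Use the extended Euclidean algorithm on (42, 23); each row r = 42*s + 23*t:
r=42, s=1, t=0
r=23, s=0, t=1
q=1: r=19, s=1, t=-1   [42*(1) + 23*(-1) = 19]
q=1: r=4, s=-1, t=2   [42*(-1) + 23*(2) = 4]
q=4: r=3, s=5, t=-9   [42*(5) + 23*(-9) = 3]
q=1: r=1, s=-6, t=11   [42*(-6) + 23*(11) = 1]
q=3: r=0, s=23, t=-42   [42*(23) + 23*(-42) = 0]
GCD = 1 with t = 11, so 23*(11) ≡ 1 (mod 42)
Inverse = 11 mod 42 = 11
Check: 23 * 11 = 253 ≡ 1 (mod 42)

23^(-1) ≡ 11 (mod 42)


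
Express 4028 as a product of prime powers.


4028 / 2 = 2014
2014 / 2 = 1007
1007 / 19 = 53
53 / 53 = 1
4028 = 2^2 × 19 × 53


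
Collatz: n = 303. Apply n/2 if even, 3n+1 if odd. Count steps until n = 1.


303 → 910 → 455 → 1366 → 683 → 2050 → 1025 → 3076 → 1538 → 769 → 2308 → 1154 → 577 → 1732 → 866 → 433 → 1300 → 650 → 325 → 976 → 488 → 244 → 122 → 61 → 184 → 92 → 46 → 23 → 70 → 35 → 106 → 53 → 160 → 80 → 40 → 20 → 10 → 5 → 16 → 8 → 4 → 2 → 1
Total steps = 42

42 steps


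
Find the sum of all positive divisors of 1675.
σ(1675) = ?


Divisors of 1675: 1, 5, 25, 67, 335, 1675
Sum = 1 + 5 + 25 + 67 + 335 + 1675 = 2108

σ(1675) = 2108


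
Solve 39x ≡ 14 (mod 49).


GCD(39, 49) = 1, unique solution
a^(-1) mod 49 = 44
x = 44 * 14 mod 49 = 28

x ≡ 28 (mod 49)


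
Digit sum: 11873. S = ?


1 + 1 + 8 + 7 + 3 = 20


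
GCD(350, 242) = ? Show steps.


350 = 1 * 242 + 108
242 = 2 * 108 + 26
108 = 4 * 26 + 4
26 = 6 * 4 + 2
4 = 2 * 2 + 0
GCD = 2


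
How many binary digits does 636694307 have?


636694307 in base 2 = 100101111100110010111100100011
Number of digits = 30

30 digits (base 2)


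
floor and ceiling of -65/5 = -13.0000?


-65/5 = -13.0000
floor = -13
ceil = -13

floor = -13, ceil = -13


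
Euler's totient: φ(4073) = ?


4073 = 4073
Prime factors: 4073
φ(4073) = 4073 × (1-1/4073)
= 4073 × 4072/4073 = 4072

φ(4073) = 4072


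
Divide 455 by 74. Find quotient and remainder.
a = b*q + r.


455 = 74 * 6 + 11
Check: 444 + 11 = 455

q = 6, r = 11


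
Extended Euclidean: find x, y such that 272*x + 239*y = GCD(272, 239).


Tabular extended Euclidean (each row: r = 272*s + 239*t):
r=272, s=1, t=0
r=239, s=0, t=1
q=1: r=33, s=1, t=-1   [272*(1) + 239*(-1) = 33]
q=7: r=8, s=-7, t=8   [272*(-7) + 239*(8) = 8]
q=4: r=1, s=29, t=-33   [272*(29) + 239*(-33) = 1]
q=8: r=0, s=-239, t=272   [272*(-239) + 239*(272) = 0]
GCD = 1; from the row with r=1: x=29, y=-33
Check: 272*(29) + 239*(-33) = 7888 - 7887 = 1

GCD = 1, x = 29, y = -33


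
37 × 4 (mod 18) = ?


37 × 4 = 148
148 mod 18 = 4


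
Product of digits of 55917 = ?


5 × 5 × 9 × 1 × 7 = 1575


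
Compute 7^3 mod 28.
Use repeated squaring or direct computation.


7^1 mod 28 = 7
7^2 mod 28 = 21
7^3 mod 28 = 7


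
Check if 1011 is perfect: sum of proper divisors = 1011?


Proper divisors of 1011: 1, 3, 337
Sum = 1 + 3 + 337 = 341

No, 1011 is not perfect (341 ≠ 1011)


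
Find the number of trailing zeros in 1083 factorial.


floor(1083/5) = 216
floor(1083/25) = 43
floor(1083/125) = 8
floor(1083/625) = 1
Total = 268

268 trailing zeros


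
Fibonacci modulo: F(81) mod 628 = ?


F(k) mod 628 for k=1..81:
1, 1, 2, 3, 5, 8, 13, 21, 34, 55, 89, 144, 233, 377, 610, 359, 341, 72, 413, 485, 270, 127, 397, 524, 293, 189, 482, 43, 525, 568, 465, 405, 242, 19, 261, 280, 541, 193, 106, 299, 405, 76, 481, 557, 410, 339, 121, 460, 581, 413, 366, 151, 517, 40, 557, 597, 526, 495, 393, 260, 25, 285, 310, 595, 277, 244, 521, 137, 30, 167, 197, 364, 561, 297, 230, 527, 129, 28, 157, 185, 342
F(81) mod 628 = 342


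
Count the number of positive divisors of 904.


904 = 2^3 × 113^1
d(904) = (3+1) × (1+1) = 8

8 divisors


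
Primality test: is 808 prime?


808 / 2 = 404 (exact division)
808 is NOT prime.

No, 808 is not prime


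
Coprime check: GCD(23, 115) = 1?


Euclidean algorithm:
115 = 5 * 23 + 0
GCD(23, 115) = 23

No, not coprime (GCD = 23)


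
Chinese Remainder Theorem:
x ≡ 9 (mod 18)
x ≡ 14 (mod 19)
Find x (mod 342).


M = 18*19 = 342
M1 = M/18 = 19, M2 = M/19 = 18
M1^(-1) mod 18 = 1, M2^(-1) mod 19 = 18
x = 9*19*1 + 14*18*18 = 4707
4707 mod 342 = 261
Check: 261 mod 18 = 9 ✓, 261 mod 19 = 14 ✓

x ≡ 261 (mod 342)


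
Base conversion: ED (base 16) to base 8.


ED (base 16) = 237 (decimal)
237 (decimal) = 355 (base 8)


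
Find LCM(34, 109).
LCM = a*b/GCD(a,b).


GCD(34, 109) = 1
LCM = 34*109/1 = 3706/1 = 3706

LCM = 3706


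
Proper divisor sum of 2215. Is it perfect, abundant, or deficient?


Proper divisors: 1, 5, 443
Sum = 1 + 5 + 443 = 449
449 < 2215 → deficient

s(2215) = 449 (deficient)


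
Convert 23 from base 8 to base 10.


23 (base 8) = 19 (decimal)
19 (decimal) = 19 (base 10)


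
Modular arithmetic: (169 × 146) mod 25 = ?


169 × 146 = 24674
24674 mod 25 = 24


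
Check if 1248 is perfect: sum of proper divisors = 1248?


Proper divisors of 1248: 1, 2, 3, 4, 6, 8, 12, 13, 16, 24, 26, 32, 39, 48, 52, 78, 96, 104, 156, 208, 312, 416, 624
Sum = 1 + 2 + 3 + 4 + 6 + 8 + 12 + 13 + 16 + 24 + 26 + 32 + 39 + 48 + 52 + 78 + 96 + 104 + 156 + 208 + 312 + 416 + 624 = 2280

No, 1248 is not perfect (2280 ≠ 1248)


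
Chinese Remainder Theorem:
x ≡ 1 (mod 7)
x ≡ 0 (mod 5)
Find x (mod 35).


M = 7*5 = 35
M1 = M/7 = 5, M2 = M/5 = 7
M1^(-1) mod 7 = 3, M2^(-1) mod 5 = 3
x = 1*5*3 + 0*7*3 = 15
15 mod 35 = 15
Check: 15 mod 7 = 1 ✓, 15 mod 5 = 0 ✓

x ≡ 15 (mod 35)


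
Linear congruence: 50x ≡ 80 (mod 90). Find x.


GCD(50, 90) = 10 divides 80
Divide: 5x ≡ 8 (mod 9)
x ≡ 7 (mod 9)


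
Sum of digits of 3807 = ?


3 + 8 + 0 + 7 = 18


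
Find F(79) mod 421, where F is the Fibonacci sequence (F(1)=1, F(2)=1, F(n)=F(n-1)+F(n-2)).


F(k) mod 421 for k=1..79:
1, 1, 2, 3, 5, 8, 13, 21, 34, 55, 89, 144, 233, 377, 189, 145, 334, 58, 392, 29, 0, 29, 29, 58, 87, 145, 232, 377, 188, 144, 332, 55, 387, 21, 408, 8, 416, 3, 419, 1, 420, 0, 420, 420, 419, 418, 416, 413, 408, 400, 387, 366, 332, 277, 188, 44, 232, 276, 87, 363, 29, 392, 0, 392, 392, 363, 334, 276, 189, 44, 233, 277, 89, 366, 34, 400, 13, 413, 5
F(79) mod 421 = 5


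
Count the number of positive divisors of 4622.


4622 = 2^1 × 2311^1
d(4622) = (1+1) × (1+1) = 4

4 divisors


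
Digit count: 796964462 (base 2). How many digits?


796964462 in base 2 = 101111100000001011011001101110
Number of digits = 30

30 digits (base 2)


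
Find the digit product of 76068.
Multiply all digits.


7 × 6 × 0 × 6 × 8 = 0


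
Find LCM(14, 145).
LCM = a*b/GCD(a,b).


GCD(14, 145) = 1
LCM = 14*145/1 = 2030/1 = 2030

LCM = 2030


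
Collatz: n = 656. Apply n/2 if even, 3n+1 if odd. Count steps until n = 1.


656 → 328 → 164 → 82 → 41 → 124 → 62 → 31 → 94 → 47 → 142 → 71 → 214 → 107 → 322 → 161 → 484 → 242 → 121 → 364 → 182 → 91 → 274 → 137 → 412 → 206 → 103 → 310 → 155 → 466 → 233 → 700 → 350 → 175 → 526 → 263 → 790 → 395 → 1186 → 593 → 1780 → 890 → 445 → 1336 → 668 → 334 → 167 → 502 → 251 → 754 → 377 → 1132 → 566 → 283 → 850 → 425 → 1276 → 638 → 319 → 958 → 479 → 1438 → 719 → 2158 → 1079 → 3238 → 1619 → 4858 → 2429 → 7288 → 3644 → 1822 → 911 → 2734 → 1367 → 4102 → 2051 → 6154 → 3077 → 9232 → 4616 → 2308 → 1154 → 577 → 1732 → 866 → 433 → 1300 → 650 → 325 → 976 → 488 → 244 → 122 → 61 → 184 → 92 → 46 → 23 → 70 → 35 → 106 → 53 → 160 → 80 → 40 → 20 → 10 → 5 → 16 → 8 → 4 → 2 → 1
Total steps = 113

113 steps


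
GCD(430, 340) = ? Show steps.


430 = 1 * 340 + 90
340 = 3 * 90 + 70
90 = 1 * 70 + 20
70 = 3 * 20 + 10
20 = 2 * 10 + 0
GCD = 10


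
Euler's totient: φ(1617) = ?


1617 = 3 × 7^2 × 11
Prime factors: 3, 7, 11
φ(1617) = 1617 × (1-1/3) × (1-1/7) × (1-1/11)
= 1617 × 2/3 × 6/7 × 10/11 = 840

φ(1617) = 840


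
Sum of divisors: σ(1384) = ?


Divisors of 1384: 1, 2, 4, 8, 173, 346, 692, 1384
Sum = 1 + 2 + 4 + 8 + 173 + 346 + 692 + 1384 = 2610

σ(1384) = 2610


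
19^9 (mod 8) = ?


19^1 mod 8 = 3
19^2 mod 8 = 1
19^3 mod 8 = 3
19^4 mod 8 = 1
19^5 mod 8 = 3
19^6 mod 8 = 1
19^7 mod 8 = 3
19^8 mod 8 = 1
19^9 mod 8 = 3


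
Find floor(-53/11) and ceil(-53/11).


-53/11 = -4.8182
floor = -5
ceil = -4

floor = -5, ceil = -4


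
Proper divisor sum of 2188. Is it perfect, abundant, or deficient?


Proper divisors: 1, 2, 4, 547, 1094
Sum = 1 + 2 + 4 + 547 + 1094 = 1648
1648 < 2188 → deficient

s(2188) = 1648 (deficient)


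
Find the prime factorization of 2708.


2708 / 2 = 1354
1354 / 2 = 677
677 / 677 = 1
2708 = 2^2 × 677


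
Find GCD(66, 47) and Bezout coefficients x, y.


Tabular extended Euclidean (each row: r = 66*s + 47*t):
r=66, s=1, t=0
r=47, s=0, t=1
q=1: r=19, s=1, t=-1   [66*(1) + 47*(-1) = 19]
q=2: r=9, s=-2, t=3   [66*(-2) + 47*(3) = 9]
q=2: r=1, s=5, t=-7   [66*(5) + 47*(-7) = 1]
q=9: r=0, s=-47, t=66   [66*(-47) + 47*(66) = 0]
GCD = 1; from the row with r=1: x=5, y=-7
Check: 66*(5) + 47*(-7) = 330 - 329 = 1

GCD = 1, x = 5, y = -7


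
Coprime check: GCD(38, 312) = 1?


Euclidean algorithm:
312 = 8 * 38 + 8
38 = 4 * 8 + 6
8 = 1 * 6 + 2
6 = 3 * 2 + 0
GCD(38, 312) = 2

No, not coprime (GCD = 2)


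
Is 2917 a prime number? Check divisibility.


Check divisors up to sqrt(2917) = 54.0093
No divisors found.
2917 is prime.

Yes, 2917 is prime


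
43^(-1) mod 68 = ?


Use the extended Euclidean algorithm on (68, 43); each row r = 68*s + 43*t:
r=68, s=1, t=0
r=43, s=0, t=1
q=1: r=25, s=1, t=-1   [68*(1) + 43*(-1) = 25]
q=1: r=18, s=-1, t=2   [68*(-1) + 43*(2) = 18]
q=1: r=7, s=2, t=-3   [68*(2) + 43*(-3) = 7]
q=2: r=4, s=-5, t=8   [68*(-5) + 43*(8) = 4]
q=1: r=3, s=7, t=-11   [68*(7) + 43*(-11) = 3]
q=1: r=1, s=-12, t=19   [68*(-12) + 43*(19) = 1]
q=3: r=0, s=43, t=-68   [68*(43) + 43*(-68) = 0]
GCD = 1 with t = 19, so 43*(19) ≡ 1 (mod 68)
Inverse = 19 mod 68 = 19
Check: 43 * 19 = 817 ≡ 1 (mod 68)

43^(-1) ≡ 19 (mod 68)


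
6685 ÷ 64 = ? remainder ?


6685 = 64 * 104 + 29
Check: 6656 + 29 = 6685

q = 104, r = 29


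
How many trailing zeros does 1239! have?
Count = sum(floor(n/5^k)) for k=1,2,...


floor(1239/5) = 247
floor(1239/25) = 49
floor(1239/125) = 9
floor(1239/625) = 1
Total = 306

306 trailing zeros


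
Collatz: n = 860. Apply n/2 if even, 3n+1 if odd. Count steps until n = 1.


860 → 430 → 215 → 646 → 323 → 970 → 485 → 1456 → 728 → 364 → 182 → 91 → 274 → 137 → 412 → 206 → 103 → 310 → 155 → 466 → 233 → 700 → 350 → 175 → 526 → 263 → 790 → 395 → 1186 → 593 → 1780 → 890 → 445 → 1336 → 668 → 334 → 167 → 502 → 251 → 754 → 377 → 1132 → 566 → 283 → 850 → 425 → 1276 → 638 → 319 → 958 → 479 → 1438 → 719 → 2158 → 1079 → 3238 → 1619 → 4858 → 2429 → 7288 → 3644 → 1822 → 911 → 2734 → 1367 → 4102 → 2051 → 6154 → 3077 → 9232 → 4616 → 2308 → 1154 → 577 → 1732 → 866 → 433 → 1300 → 650 → 325 → 976 → 488 → 244 → 122 → 61 → 184 → 92 → 46 → 23 → 70 → 35 → 106 → 53 → 160 → 80 → 40 → 20 → 10 → 5 → 16 → 8 → 4 → 2 → 1
Total steps = 103

103 steps


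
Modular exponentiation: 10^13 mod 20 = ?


10^1 mod 20 = 10
10^2 mod 20 = 0
10^3 mod 20 = 0
10^4 mod 20 = 0
10^5 mod 20 = 0
10^6 mod 20 = 0
10^7 mod 20 = 0
10^8 mod 20 = 0
10^9 mod 20 = 0
10^10 mod 20 = 0
10^11 mod 20 = 0
10^12 mod 20 = 0
10^13 mod 20 = 0


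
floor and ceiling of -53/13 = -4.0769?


-53/13 = -4.0769
floor = -5
ceil = -4

floor = -5, ceil = -4


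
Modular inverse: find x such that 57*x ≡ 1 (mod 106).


Use the extended Euclidean algorithm on (106, 57); each row r = 106*s + 57*t:
r=106, s=1, t=0
r=57, s=0, t=1
q=1: r=49, s=1, t=-1   [106*(1) + 57*(-1) = 49]
q=1: r=8, s=-1, t=2   [106*(-1) + 57*(2) = 8]
q=6: r=1, s=7, t=-13   [106*(7) + 57*(-13) = 1]
q=8: r=0, s=-57, t=106   [106*(-57) + 57*(106) = 0]
GCD = 1 with t = -13, so 57*(-13) ≡ 1 (mod 106)
Inverse = -13 mod 106 = 93
Check: 57 * 93 = 5301 ≡ 1 (mod 106)

57^(-1) ≡ 93 (mod 106)


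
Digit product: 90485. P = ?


9 × 0 × 4 × 8 × 5 = 0


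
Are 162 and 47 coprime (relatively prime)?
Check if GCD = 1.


Euclidean algorithm:
162 = 3 * 47 + 21
47 = 2 * 21 + 5
21 = 4 * 5 + 1
5 = 5 * 1 + 0
GCD(162, 47) = 1

Yes, coprime (GCD = 1)


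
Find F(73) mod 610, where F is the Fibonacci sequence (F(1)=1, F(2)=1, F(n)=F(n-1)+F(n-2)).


F(k) mod 610 for k=1..73:
1, 1, 2, 3, 5, 8, 13, 21, 34, 55, 89, 144, 233, 377, 0, 377, 377, 144, 521, 55, 576, 21, 597, 8, 605, 3, 608, 1, 609, 0, 609, 609, 608, 607, 605, 602, 597, 589, 576, 555, 521, 466, 377, 233, 0, 233, 233, 466, 89, 555, 34, 589, 13, 602, 5, 607, 2, 609, 1, 0, 1, 1, 2, 3, 5, 8, 13, 21, 34, 55, 89, 144, 233
F(73) mod 610 = 233


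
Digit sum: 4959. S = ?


4 + 9 + 5 + 9 = 27


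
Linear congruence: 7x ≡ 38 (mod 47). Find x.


GCD(7, 47) = 1, unique solution
a^(-1) mod 47 = 27
x = 27 * 38 mod 47 = 39

x ≡ 39 (mod 47)


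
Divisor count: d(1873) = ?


1873 = 1873^1
d(1873) = (1+1) = 2

2 divisors


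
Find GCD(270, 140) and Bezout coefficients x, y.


Tabular extended Euclidean (each row: r = 270*s + 140*t):
r=270, s=1, t=0
r=140, s=0, t=1
q=1: r=130, s=1, t=-1   [270*(1) + 140*(-1) = 130]
q=1: r=10, s=-1, t=2   [270*(-1) + 140*(2) = 10]
q=13: r=0, s=14, t=-27   [270*(14) + 140*(-27) = 0]
GCD = 10; from the row with r=10: x=-1, y=2
Check: 270*(-1) + 140*(2) = -270 + 280 = 10

GCD = 10, x = -1, y = 2


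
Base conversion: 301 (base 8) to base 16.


301 (base 8) = 193 (decimal)
193 (decimal) = C1 (base 16)


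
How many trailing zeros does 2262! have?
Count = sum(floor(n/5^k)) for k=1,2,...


floor(2262/5) = 452
floor(2262/25) = 90
floor(2262/125) = 18
floor(2262/625) = 3
Total = 563

563 trailing zeros


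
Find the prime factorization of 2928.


2928 / 2 = 1464
1464 / 2 = 732
732 / 2 = 366
366 / 2 = 183
183 / 3 = 61
61 / 61 = 1
2928 = 2^4 × 3 × 61


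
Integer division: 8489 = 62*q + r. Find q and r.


8489 = 62 * 136 + 57
Check: 8432 + 57 = 8489

q = 136, r = 57
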